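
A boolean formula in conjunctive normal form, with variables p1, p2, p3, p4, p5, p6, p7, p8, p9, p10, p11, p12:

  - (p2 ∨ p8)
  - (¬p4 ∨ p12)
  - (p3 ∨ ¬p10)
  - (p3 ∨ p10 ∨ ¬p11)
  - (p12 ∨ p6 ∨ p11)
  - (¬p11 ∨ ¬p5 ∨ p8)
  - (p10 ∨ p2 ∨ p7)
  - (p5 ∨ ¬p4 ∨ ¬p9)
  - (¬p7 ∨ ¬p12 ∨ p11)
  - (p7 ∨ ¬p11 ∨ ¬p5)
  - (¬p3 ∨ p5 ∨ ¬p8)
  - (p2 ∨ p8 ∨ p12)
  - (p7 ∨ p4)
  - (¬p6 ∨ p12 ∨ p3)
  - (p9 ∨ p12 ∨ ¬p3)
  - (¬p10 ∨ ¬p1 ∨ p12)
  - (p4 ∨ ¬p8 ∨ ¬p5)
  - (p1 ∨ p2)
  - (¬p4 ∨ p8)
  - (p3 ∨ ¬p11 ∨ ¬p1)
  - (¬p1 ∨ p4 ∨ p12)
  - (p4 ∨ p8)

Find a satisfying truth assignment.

p1 = 1, p2 = 1, p3 = 1, p4 = 1, p5 = 1, p6 = 0, p7 = 0, p8 = 1, p9 = 1, p10 = 0, p11 = 0, p12 = 1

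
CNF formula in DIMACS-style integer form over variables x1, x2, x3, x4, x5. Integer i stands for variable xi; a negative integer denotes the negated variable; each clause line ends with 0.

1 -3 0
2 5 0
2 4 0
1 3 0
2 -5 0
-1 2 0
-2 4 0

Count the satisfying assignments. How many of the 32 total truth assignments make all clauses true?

4

The models are:
  x1=T x2=T x3=F x4=T x5=F
  x1=T x2=T x3=F x4=T x5=T
  x1=T x2=T x3=T x4=T x5=F
  x1=T x2=T x3=T x4=T x5=T
That's 4 in total.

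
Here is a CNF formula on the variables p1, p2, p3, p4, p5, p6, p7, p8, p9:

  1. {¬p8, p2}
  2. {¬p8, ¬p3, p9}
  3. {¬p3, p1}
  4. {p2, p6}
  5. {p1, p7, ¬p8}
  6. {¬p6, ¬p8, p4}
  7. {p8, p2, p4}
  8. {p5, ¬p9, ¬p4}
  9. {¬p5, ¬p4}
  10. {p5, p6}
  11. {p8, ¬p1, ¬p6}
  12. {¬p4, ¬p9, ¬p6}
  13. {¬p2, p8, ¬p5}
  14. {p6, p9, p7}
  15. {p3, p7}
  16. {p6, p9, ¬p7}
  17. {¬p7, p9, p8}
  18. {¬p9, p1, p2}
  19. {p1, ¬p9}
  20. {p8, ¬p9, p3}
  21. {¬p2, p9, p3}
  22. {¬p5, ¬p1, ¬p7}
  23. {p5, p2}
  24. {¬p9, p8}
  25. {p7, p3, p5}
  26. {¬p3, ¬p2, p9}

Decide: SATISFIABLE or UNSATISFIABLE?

SATISFIABLE

Try p1 = True.
Try p2 = True.
Try p3 = True.
  then p9 is forced to True.
  then p8 is forced to True.
For the remaining variables, p4 = False, p5 = True, p6 = False, p7 = False works.
So p1=T, p2=T, p3=T, p4=F, p5=T, p6=F, p7=F, p8=T, p9=T is a satisfying assignment.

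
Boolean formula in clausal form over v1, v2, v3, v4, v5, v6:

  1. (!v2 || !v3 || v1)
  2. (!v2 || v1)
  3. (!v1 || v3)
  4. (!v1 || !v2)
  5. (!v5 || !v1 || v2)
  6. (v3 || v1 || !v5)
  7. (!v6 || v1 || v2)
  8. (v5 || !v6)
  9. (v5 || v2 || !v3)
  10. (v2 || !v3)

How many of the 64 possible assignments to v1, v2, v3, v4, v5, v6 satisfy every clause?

2

The models are:
  v1=F v2=F v3=F v4=F v5=F v6=F
  v1=F v2=F v3=F v4=T v5=F v6=F
That's 2 in total.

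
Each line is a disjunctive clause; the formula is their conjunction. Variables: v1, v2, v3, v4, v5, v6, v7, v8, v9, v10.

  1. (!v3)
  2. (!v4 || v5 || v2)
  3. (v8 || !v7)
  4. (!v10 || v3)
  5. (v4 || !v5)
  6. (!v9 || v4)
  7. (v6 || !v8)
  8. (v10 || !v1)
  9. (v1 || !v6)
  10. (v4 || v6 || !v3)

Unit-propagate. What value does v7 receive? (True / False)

(!v3) is a unit clause: v3 = False.
(!v10 || v3): since v3 = False, the clause reduces to (!v10). v10 = False.
(v10 || !v1): since v10 = False, the clause reduces to (!v1). v1 = False.
In (v1 || !v6), v1 is now false; !v6 must hold, so v6 = False.
(!v8 || v6): since v6 = False, the clause reduces to (!v8). v8 = False.
From (!v7 || v8) and v8 = False: v7 = False.

False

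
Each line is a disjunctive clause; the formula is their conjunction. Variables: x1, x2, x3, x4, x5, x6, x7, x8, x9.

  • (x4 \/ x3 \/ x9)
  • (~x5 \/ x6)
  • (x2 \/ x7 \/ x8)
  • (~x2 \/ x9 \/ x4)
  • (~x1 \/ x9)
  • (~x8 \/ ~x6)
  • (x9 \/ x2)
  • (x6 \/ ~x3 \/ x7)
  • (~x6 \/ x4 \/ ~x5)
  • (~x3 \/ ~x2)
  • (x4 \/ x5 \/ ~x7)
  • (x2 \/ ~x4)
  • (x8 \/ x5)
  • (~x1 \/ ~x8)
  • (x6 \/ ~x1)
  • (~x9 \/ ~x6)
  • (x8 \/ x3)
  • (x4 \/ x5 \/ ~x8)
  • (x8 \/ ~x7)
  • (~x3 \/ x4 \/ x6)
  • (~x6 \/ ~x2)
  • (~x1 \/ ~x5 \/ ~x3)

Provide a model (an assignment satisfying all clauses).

x1 occurs only negated in the remaining clauses — set x1 = False.
Branch on x2: take x2 = True.
  then x3 is forced to False.
  then x8 is forced to True.
  then x6 is forced to False.
  then x5 is forced to False.
  then x4 is forced to True.
x7, x9 are now unconstrained; take x7 = False, x9 = False.

x1 = F, x2 = T, x3 = F, x4 = T, x5 = F, x6 = F, x7 = F, x8 = T, x9 = F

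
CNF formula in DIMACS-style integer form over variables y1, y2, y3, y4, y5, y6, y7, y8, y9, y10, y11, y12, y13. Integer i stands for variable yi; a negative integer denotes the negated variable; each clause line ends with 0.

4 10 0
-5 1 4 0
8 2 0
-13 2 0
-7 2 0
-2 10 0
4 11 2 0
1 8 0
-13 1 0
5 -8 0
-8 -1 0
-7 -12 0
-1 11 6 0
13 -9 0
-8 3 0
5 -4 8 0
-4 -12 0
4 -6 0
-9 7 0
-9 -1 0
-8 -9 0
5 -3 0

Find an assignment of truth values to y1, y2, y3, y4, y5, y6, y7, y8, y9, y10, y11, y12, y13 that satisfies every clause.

y1=False, y2=False, y3=True, y4=True, y5=True, y6=False, y7=False, y8=True, y9=False, y10=False, y11=True, y12=False, y13=False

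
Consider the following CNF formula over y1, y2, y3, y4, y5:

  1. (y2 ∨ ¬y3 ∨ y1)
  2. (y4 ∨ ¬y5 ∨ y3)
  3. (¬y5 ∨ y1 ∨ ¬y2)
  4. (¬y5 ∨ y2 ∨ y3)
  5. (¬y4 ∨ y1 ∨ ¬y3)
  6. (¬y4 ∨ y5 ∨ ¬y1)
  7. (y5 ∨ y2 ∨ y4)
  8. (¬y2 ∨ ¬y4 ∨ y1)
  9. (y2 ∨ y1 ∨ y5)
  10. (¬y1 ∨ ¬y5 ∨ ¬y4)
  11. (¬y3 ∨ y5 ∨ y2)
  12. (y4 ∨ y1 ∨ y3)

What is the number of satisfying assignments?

5

The models are:
  y1=F y2=T y3=T y4=F y5=F
  y1=T y2=F y3=T y4=F y5=T
  y1=T y2=T y3=F y4=F y5=F
  y1=T y2=T y3=T y4=F y5=F
  y1=T y2=T y3=T y4=F y5=T
That's 5 in total.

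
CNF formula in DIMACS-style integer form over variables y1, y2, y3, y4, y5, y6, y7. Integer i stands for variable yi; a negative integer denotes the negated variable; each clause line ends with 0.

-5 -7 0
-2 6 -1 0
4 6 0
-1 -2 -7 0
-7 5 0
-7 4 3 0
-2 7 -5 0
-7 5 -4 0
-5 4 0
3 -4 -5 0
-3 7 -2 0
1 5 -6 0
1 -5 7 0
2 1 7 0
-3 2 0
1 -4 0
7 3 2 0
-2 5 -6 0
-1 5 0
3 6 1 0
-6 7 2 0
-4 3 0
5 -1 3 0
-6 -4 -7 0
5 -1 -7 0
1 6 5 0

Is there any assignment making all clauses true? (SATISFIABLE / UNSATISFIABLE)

UNSATISFIABLE

y5 = True:
  propagation gives y7=False, y2=False, y4=True, y3=True; an empty clause results — contradiction.
y5 = False:
  propagation gives y7=False, y1=False, y6=False; an empty clause results — contradiction.
Every branch closes, so no satisfying assignment exists.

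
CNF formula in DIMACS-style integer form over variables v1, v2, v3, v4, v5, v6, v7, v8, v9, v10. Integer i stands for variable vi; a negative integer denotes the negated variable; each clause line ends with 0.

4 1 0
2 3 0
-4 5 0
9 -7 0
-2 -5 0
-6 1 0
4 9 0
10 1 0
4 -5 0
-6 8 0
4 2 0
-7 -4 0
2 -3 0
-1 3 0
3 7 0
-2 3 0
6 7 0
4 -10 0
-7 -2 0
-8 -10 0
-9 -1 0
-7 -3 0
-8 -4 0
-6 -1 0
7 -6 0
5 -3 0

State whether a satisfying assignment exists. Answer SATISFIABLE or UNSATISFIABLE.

v4 = True:
  propagation gives v5=True, v2=False, v3=True; an empty clause results — contradiction.
v4 = False:
  propagation gives v1=True, v9=True; an empty clause results — contradiction.
Every branch closes, so no satisfying assignment exists.

UNSATISFIABLE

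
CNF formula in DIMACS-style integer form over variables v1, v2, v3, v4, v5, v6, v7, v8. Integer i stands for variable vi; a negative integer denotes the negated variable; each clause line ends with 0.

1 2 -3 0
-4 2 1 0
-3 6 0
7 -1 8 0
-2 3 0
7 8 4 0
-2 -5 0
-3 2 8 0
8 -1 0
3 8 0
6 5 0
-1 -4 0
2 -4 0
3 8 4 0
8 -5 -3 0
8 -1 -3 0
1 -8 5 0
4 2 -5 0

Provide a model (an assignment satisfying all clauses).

v1=True, v2=True, v3=True, v4=False, v5=False, v6=True, v7=True, v8=True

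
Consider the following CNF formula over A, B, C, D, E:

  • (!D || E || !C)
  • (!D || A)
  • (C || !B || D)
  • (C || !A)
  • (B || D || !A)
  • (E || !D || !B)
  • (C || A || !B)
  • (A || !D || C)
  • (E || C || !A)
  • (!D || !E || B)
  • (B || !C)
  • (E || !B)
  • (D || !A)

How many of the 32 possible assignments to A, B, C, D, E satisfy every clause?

4

Satisfying assignments:
  A=F B=F C=F D=F E=F
  A=F B=F C=F D=F E=T
  A=F B=T C=T D=F E=T
  A=T B=T C=T D=T E=T
That's 4 in total.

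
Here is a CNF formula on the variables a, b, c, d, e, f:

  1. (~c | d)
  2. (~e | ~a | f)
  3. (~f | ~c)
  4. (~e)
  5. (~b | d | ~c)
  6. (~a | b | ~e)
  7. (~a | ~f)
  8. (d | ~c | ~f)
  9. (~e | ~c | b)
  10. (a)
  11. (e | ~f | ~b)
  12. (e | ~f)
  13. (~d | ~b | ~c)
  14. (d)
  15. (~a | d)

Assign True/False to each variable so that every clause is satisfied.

a = 1, b = 1, c = 0, d = 1, e = 0, f = 0

(~e) is a unit clause, so e = False.
(a) is a unit clause, so a = True.
The clause (~f) is unit: f must be False.
Unit propagation: (d) forces d = True.
Pure literal: c appears only negated; assign c = False.
b is now unconstrained; take b = True.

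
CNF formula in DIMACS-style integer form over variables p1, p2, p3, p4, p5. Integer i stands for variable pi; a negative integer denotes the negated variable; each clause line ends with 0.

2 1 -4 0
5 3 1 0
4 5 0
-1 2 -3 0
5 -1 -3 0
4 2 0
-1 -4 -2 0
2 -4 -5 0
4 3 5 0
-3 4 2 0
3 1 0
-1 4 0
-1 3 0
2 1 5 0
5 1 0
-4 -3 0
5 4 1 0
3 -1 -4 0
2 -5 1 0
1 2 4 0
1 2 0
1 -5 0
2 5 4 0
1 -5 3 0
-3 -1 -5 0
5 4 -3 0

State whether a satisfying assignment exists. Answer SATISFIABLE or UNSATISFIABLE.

p1 = True:
  propagation gives p4=True, p2=False, p3=False; an empty clause results — contradiction.
p1 = False:
  propagation gives p3=True, p5=True; an empty clause results — contradiction.
Every branch closes, so no satisfying assignment exists.

UNSATISFIABLE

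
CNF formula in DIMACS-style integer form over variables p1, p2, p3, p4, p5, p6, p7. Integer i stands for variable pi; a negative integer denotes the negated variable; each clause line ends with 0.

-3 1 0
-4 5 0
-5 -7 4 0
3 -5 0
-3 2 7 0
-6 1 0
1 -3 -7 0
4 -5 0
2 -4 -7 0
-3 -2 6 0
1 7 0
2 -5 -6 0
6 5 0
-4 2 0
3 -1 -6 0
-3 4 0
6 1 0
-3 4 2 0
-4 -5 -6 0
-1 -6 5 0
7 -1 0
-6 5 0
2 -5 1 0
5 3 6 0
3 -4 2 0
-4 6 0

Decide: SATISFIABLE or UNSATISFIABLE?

p5 = True:
  propagation gives p3=True, p1=True, p4=True, p2=True; an empty clause results — contradiction.
p5 = False:
  propagation gives p4=False, p6=True; an empty clause results — contradiction.
Every branch closes, so no satisfying assignment exists.

UNSATISFIABLE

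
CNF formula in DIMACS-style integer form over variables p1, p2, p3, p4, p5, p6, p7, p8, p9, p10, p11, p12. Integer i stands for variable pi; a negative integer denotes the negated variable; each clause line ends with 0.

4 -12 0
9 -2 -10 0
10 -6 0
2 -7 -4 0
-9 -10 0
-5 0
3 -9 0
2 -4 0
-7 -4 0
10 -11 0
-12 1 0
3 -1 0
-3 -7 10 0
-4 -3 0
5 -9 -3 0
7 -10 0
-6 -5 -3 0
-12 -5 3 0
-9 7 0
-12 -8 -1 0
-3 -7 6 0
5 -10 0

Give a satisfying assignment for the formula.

p1 = False, p2 = True, p3 = True, p4 = False, p5 = False, p6 = False, p7 = False, p8 = True, p9 = False, p10 = False, p11 = False, p12 = False

Check each clause:
  1. (p4 | ~p12) — ~p12 is true.
  2. (~p2 | p9 | ~p10) — ~p10 is true.
  3. (p10 | ~p6) — ~p6 is true.
  4. (p2 | ~p7 | ~p4) — ~p7 is true.
  5. (~p9 | ~p10) — ~p10 is true.
  6. (~p5) — ~p5 is true.
  7. (~p9 | p3) — p3 is true.
  8. (p2 | ~p4) — p2 is true.
  9. (~p7 | ~p4) — ~p7 is true.
  10. (p10 | ~p11) — ~p11 is true.
  11. (~p12 | p1) — ~p12 is true.
  12. (p3 | ~p1) — p3 is true.
  13. (p10 | ~p3 | ~p7) — ~p7 is true.
  14. (~p4 | ~p3) — ~p4 is true.
  15. (~p3 | p5 | ~p9) — ~p9 is true.
  16. (p7 | ~p10) — ~p10 is true.
  17. (~p3 | ~p6 | ~p5) — ~p6 is true.
  18. (~p12 | p3 | ~p5) — p3 is true.
  19. (~p9 | p7) — ~p9 is true.
  20. (~p12 | ~p8 | ~p1) — ~p12 is true.
  21. (p6 | ~p3 | ~p7) — ~p7 is true.
  22. (p5 | ~p10) — ~p10 is true.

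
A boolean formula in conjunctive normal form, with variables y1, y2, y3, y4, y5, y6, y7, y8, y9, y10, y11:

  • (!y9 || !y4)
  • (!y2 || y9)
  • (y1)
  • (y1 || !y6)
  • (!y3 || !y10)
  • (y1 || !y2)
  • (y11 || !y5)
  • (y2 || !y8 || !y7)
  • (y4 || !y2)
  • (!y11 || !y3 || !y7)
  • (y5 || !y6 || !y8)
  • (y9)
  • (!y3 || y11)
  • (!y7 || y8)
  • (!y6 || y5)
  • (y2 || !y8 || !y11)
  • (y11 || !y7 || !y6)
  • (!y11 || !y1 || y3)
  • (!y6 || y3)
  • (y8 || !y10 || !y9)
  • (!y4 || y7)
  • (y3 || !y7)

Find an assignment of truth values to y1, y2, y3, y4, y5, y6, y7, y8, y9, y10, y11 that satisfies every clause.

y1=T, y2=F, y3=F, y4=F, y5=F, y6=F, y7=F, y8=T, y9=T, y10=T, y11=F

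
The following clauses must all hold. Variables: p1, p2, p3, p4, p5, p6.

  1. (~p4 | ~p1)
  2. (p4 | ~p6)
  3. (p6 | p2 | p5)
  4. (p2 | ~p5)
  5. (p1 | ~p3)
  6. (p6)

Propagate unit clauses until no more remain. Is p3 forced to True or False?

False

(p6) is a unit clause: p6 = True.
(~p6 | p4): since p6 = True, the clause reduces to (p4). p4 = True.
(~p4 | ~p1) with p4 = True leaves only ~p1, so p1 = False.
In (~p3 | p1), p1 is now false; ~p3 must hold, so p3 = False.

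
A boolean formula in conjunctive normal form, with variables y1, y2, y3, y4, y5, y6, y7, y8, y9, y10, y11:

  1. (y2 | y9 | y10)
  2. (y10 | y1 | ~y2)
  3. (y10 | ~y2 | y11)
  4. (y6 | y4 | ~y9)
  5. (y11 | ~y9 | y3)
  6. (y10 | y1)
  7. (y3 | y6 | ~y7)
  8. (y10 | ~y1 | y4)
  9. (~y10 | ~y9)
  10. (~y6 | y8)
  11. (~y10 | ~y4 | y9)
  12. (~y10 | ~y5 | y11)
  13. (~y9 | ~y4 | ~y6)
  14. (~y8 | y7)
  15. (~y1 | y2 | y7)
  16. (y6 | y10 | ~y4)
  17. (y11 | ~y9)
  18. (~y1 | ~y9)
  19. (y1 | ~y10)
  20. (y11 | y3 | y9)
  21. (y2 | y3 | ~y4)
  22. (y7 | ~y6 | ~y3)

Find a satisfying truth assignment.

y1=True, y2=False, y3=True, y4=False, y5=False, y6=True, y7=True, y8=True, y9=False, y10=True, y11=True

Pure literal: y5 appears only negated; assign y5 = False.
Pure literal: y11 appears only positively; assign y11 = True.
Try y1 = True.
  then y9 is forced to False.
The remaining clauses are satisfied by y2 = False, y3 = True, y4 = False, y6 = True, y7 = True, y8 = True, y10 = True.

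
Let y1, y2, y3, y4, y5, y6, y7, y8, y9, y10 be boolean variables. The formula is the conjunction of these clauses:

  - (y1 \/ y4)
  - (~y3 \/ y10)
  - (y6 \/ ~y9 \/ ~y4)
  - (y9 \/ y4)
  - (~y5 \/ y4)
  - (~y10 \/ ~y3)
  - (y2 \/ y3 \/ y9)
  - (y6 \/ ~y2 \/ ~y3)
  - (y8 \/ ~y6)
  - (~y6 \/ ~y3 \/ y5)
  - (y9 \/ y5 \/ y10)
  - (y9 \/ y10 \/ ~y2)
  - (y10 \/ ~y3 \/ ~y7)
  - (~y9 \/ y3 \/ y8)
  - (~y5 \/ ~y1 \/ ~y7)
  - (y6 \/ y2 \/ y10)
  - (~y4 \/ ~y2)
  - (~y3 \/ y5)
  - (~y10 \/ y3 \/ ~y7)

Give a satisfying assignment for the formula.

y1=F  y2=F  y3=F  y4=T  y5=F  y6=T  y7=T  y8=T  y9=T  y10=F

Pure literal: y8 appears only positively; assign y8 = True.
Branch on y1: take y1 = False.
  then y4 is forced to True.
  then y2 is forced to False.
Try y3 = False.
  then y9 is forced to True.
  then y6 is forced to True.
Branch on y7: take y7 = True.
  then y10 is forced to False.
y5 is now unconstrained; take y5 = False.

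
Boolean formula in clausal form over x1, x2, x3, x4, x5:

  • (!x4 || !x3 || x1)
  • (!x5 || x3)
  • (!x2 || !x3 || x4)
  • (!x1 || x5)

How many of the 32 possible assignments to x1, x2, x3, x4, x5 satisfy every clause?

9

Case analysis on x3 and x1:
  x3=1, x1=1: remaining (x2,x4,x5) ∈ {(0,0,1); (0,1,1); (1,1,1)} — 3.
  x3=1, x1=0: remaining (x2,x4,x5) ∈ {(0,0,0); (0,0,1)} — 2.
  x3=0, x1=1: a clause becomes empty — 0.
  x3=0, x1=0: remaining (x2,x4,x5) ∈ {(0,0,0); (0,1,0); (1,0,0); (1,1,0)} — 4.
Total: 3 + 2 + 0 + 4 = 9.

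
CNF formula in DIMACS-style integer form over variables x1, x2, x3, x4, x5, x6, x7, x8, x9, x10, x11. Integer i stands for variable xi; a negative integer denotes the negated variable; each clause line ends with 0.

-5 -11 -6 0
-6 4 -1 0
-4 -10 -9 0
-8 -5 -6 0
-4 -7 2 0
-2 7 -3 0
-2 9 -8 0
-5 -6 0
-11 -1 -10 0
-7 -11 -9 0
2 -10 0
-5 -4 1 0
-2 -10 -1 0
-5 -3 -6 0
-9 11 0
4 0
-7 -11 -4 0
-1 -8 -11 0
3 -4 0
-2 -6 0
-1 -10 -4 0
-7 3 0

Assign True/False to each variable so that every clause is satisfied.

x1=F, x2=F, x3=T, x4=T, x5=F, x6=F, x7=F, x8=F, x9=T, x10=F, x11=T

Check each clause:
  1. (NOT x6 OR NOT x5 OR NOT x11) — NOT x6 is true.
  2. (x4 OR NOT x6 OR NOT x1) — NOT x6 is true.
  3. (NOT x9 OR NOT x4 OR NOT x10) — NOT x10 is true.
  4. (NOT x8 OR NOT x5 OR NOT x6) — NOT x8 is true.
  5. (x2 OR NOT x7 OR NOT x4) — NOT x7 is true.
  6. (NOT x2 OR NOT x3 OR x7) — NOT x2 is true.
  7. (NOT x8 OR NOT x2 OR x9) — NOT x8 is true.
  8. (NOT x6 OR NOT x5) — NOT x6 is true.
  9. (NOT x1 OR NOT x11 OR NOT x10) — NOT x10 is true.
  10. (NOT x11 OR NOT x9 OR NOT x7) — NOT x7 is true.
  11. (NOT x10 OR x2) — NOT x10 is true.
  12. (NOT x5 OR NOT x4 OR x1) — NOT x5 is true.
  13. (NOT x2 OR NOT x1 OR NOT x10) — NOT x10 is true.
  14. (NOT x5 OR NOT x3 OR NOT x6) — NOT x6 is true.
  15. (NOT x9 OR x11) — x11 is true.
  16. (x4) — x4 is true.
  17. (NOT x7 OR NOT x4 OR NOT x11) — NOT x7 is true.
  18. (NOT x8 OR NOT x11 OR NOT x1) — NOT x8 is true.
  19. (NOT x4 OR x3) — x3 is true.
  20. (NOT x2 OR NOT x6) — NOT x6 is true.
  21. (NOT x1 OR NOT x4 OR NOT x10) — NOT x10 is true.
  22. (x3 OR NOT x7) — NOT x7 is true.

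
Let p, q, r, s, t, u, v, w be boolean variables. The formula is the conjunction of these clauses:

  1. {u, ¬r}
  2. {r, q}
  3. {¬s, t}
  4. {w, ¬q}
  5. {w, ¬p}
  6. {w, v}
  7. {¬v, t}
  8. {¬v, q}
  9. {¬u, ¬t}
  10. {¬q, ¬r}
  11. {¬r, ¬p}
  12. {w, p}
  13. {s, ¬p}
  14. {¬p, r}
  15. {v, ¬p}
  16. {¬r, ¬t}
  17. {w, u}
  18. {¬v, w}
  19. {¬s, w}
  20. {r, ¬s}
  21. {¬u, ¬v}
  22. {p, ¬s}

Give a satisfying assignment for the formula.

Pure literal: w appears only positively; assign w = True.
Try p = False.
  then s is forced to False.
Try q = True.
  then r is forced to False.
Try t = True.
  then u is forced to False.
v is now unconstrained; take v = False.
Every clause has at least one true literal under this assignment.

p=False, q=True, r=False, s=False, t=True, u=False, v=False, w=True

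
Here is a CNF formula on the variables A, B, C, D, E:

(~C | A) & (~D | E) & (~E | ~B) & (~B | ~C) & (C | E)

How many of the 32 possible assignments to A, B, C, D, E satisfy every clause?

7

Satisfying assignments:
  A=F B=F C=F D=F E=T
  A=F B=F C=F D=T E=T
  A=T B=F C=F D=F E=T
  A=T B=F C=F D=T E=T
  A=T B=F C=T D=F E=F
  A=T B=F C=T D=F E=T
  A=T B=F C=T D=T E=T
That's 7 in total.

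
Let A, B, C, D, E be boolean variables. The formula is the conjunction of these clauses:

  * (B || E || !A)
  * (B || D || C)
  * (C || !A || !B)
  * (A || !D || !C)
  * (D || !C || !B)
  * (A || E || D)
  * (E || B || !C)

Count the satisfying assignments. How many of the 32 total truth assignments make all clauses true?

11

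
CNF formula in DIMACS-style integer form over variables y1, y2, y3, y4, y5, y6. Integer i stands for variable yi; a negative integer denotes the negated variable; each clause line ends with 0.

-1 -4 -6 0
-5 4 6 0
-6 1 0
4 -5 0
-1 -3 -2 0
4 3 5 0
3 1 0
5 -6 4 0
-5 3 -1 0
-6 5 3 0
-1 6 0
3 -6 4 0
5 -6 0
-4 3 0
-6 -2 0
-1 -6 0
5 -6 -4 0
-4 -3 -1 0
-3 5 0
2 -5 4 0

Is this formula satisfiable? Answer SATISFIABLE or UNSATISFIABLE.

Set y1 = False and propagate.
  then y6 is forced to False.
  then y3 is forced to True.
  then y5 is forced to True.
  then y4 is forced to True.
y2 is now unconstrained; take y2 = True.
Every clause has at least one true literal under this assignment.
So y1=F, y2=T, y3=T, y4=T, y5=T, y6=F is a satisfying assignment.

SATISFIABLE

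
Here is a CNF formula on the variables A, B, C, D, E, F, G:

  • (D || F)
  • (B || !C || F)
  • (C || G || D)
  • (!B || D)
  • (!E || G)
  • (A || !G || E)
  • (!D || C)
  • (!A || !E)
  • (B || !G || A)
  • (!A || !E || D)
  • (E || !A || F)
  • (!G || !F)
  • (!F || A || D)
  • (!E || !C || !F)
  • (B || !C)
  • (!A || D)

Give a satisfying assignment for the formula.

A=0, B=1, C=1, D=1, E=0, F=0, G=0

Try A = False.
Try B = True.
  then D is forced to True.
  then C is forced to True.
The remaining clauses are satisfied by E = False, F = False, G = False.
Every clause has at least one true literal under this assignment.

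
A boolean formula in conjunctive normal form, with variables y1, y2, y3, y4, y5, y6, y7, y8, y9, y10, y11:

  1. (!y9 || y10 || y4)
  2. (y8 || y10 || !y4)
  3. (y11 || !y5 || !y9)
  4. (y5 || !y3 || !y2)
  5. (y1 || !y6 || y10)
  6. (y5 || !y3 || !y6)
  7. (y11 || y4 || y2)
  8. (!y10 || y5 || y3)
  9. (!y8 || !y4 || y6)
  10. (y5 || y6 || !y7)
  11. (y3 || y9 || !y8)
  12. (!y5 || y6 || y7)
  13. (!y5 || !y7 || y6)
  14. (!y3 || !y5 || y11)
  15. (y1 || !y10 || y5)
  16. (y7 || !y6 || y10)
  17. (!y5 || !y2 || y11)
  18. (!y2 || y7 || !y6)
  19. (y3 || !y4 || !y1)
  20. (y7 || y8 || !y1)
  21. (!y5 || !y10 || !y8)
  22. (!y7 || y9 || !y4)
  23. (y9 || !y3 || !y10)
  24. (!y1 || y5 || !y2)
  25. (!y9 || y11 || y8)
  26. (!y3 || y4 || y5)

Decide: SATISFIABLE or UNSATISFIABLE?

Pure literal: y11 appears only positively; assign y11 = True.
Set y1 = False and propagate.
Try y2 = False.
The remaining clauses are satisfied by y3 = False, y4 = True, y5 = True, y6 = True, y7 = False, y8 = False, y9 = False, y10 = True.
So y1 = 0, y2 = 0, y3 = 0, y4 = 1, y5 = 1, y6 = 1, y7 = 0, y8 = 0, y9 = 0, y10 = 1, y11 = 1 is a satisfying assignment.

SATISFIABLE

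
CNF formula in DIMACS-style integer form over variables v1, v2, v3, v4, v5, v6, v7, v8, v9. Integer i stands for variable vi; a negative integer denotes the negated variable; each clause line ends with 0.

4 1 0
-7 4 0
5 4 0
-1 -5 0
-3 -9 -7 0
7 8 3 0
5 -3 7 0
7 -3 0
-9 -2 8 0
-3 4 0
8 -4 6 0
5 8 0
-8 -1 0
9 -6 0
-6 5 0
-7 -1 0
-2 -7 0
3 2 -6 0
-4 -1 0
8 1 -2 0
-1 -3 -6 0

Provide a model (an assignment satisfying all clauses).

v1 = False, v2 = False, v3 = False, v4 = True, v5 = True, v6 = False, v7 = True, v8 = True, v9 = True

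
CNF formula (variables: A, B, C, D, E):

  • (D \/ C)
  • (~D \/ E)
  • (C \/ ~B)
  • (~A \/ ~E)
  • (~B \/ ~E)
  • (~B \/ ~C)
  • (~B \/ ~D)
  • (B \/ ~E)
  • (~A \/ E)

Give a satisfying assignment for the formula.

A=0  B=0  C=1  D=0  E=0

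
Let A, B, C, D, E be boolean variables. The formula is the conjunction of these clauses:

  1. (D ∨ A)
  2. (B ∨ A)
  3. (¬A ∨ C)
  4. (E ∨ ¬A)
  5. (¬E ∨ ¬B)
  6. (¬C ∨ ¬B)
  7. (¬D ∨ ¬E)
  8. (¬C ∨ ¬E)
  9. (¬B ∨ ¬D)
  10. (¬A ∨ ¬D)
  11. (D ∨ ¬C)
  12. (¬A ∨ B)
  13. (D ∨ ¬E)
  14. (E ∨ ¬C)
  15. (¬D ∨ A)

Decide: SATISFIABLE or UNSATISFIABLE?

UNSATISFIABLE

A = True:
  propagation gives C=True, E=True; an empty clause results — contradiction.
A = False:
  propagation gives D=True; an empty clause results — contradiction.
Every branch closes, so no satisfying assignment exists.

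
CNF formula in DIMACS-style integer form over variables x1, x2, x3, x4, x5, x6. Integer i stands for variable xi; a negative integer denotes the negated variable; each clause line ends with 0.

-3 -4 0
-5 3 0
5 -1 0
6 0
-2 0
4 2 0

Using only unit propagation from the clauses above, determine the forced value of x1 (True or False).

(x6) stands alone — x6 = True.
(~x2) is a unit clause: x2 = False.
(x4 | x2) with x2 = False leaves only x4, so x4 = True.
From (~x4 | ~x3) and x4 = True: x3 = False.
In (~x5 | x3), x3 is now false; ~x5 must hold, so x5 = False.
(~x1 | x5) with x5 = False leaves only ~x1, so x1 = False.

False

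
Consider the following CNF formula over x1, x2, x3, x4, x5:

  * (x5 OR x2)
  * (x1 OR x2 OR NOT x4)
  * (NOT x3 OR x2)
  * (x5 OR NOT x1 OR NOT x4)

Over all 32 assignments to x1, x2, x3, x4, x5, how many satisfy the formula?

17

Case analysis on x2 and x1:
  x2=1, x1=1: x3 free; 3 ways for (x4,x5) × 2^1 = 6.
  x2=1, x1=0: x3, x4, x5 free → 2^3 = 8.
  x2=0, x1=1: remaining (x3,x4,x5) ∈ {(0,0,1); (0,1,1)} — 2.
  x2=0, x1=0: remaining (x3,x4,x5) ∈ {(0,0,1)} — 1.
Total: 6 + 8 + 2 + 1 = 17.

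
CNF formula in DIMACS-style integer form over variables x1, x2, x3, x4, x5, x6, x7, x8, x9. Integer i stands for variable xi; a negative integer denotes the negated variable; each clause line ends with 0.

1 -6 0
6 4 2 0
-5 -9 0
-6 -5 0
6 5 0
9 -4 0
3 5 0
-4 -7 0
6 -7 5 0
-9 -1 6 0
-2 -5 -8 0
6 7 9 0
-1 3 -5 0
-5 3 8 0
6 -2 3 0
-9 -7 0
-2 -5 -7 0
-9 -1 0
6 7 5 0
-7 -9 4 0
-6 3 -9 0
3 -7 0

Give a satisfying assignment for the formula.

x1=T, x2=F, x3=T, x4=F, x5=F, x6=T, x7=F, x8=T, x9=F

Pure literal: x3 appears only positively; assign x3 = True.
Try x1 = True.
  then x9 is forced to False.
  then x4 is forced to False.
The remaining clauses are satisfied by x2 = False, x5 = False, x6 = True, x7 = False, x8 = True.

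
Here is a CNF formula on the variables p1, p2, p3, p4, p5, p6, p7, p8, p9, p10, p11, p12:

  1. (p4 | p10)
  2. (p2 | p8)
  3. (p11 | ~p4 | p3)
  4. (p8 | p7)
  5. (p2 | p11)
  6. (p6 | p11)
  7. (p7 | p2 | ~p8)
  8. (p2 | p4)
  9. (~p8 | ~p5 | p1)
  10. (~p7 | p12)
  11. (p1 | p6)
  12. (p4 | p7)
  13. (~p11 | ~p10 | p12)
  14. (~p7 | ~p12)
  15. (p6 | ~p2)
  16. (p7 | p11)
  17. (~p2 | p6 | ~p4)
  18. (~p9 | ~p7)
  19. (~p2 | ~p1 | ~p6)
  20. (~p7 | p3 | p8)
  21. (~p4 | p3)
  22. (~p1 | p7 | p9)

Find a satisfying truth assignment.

Pure literal: p3 appears only positively; assign p3 = True.
Pure literal: p5 appears only negated; assign p5 = False.
Branch on p1: take p1 = False.
  then p6 is forced to True.
For the remaining variables, p2 = True, p4 = True, p7 = False, p8 = True, p9 = True, p10 = False, p11 = True, p12 = False works.
Every clause has at least one true literal under this assignment.

p1=False  p2=True  p3=True  p4=True  p5=False  p6=True  p7=False  p8=True  p9=True  p10=False  p11=True  p12=False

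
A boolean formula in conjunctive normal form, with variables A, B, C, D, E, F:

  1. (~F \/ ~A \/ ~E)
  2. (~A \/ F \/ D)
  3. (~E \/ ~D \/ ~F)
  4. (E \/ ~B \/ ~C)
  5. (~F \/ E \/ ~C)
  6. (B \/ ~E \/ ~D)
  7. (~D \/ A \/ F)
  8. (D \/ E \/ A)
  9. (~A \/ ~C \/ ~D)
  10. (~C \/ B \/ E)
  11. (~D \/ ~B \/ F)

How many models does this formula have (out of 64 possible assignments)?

15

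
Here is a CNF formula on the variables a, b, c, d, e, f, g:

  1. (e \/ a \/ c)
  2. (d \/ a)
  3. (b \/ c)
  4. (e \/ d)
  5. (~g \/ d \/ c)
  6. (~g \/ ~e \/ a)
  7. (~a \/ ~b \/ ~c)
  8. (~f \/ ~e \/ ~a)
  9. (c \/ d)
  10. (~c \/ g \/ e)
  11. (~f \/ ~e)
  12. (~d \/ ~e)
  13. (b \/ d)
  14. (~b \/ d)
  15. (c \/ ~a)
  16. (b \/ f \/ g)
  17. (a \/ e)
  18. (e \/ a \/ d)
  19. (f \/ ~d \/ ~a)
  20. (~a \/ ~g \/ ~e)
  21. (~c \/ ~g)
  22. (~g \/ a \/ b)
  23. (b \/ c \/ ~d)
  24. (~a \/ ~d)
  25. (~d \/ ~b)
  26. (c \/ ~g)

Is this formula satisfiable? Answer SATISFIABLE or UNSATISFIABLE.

UNSATISFIABLE

a = True:
  propagation gives c=True, b=False, d=True; an empty clause results — contradiction.
a = False:
  propagation gives d=True, e=False; an empty clause results — contradiction.
Every branch closes, so no satisfying assignment exists.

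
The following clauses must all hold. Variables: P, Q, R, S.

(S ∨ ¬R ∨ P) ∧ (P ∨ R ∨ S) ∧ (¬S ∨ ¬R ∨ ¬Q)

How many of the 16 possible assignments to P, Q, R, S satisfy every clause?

Case analysis on R and S:
  R=1, S=1: remaining (P,Q) ∈ {(0,0); (1,0)} — 2.
  R=1, S=0: remaining (P,Q) ∈ {(1,0); (1,1)} — 2.
  R=0, S=1: remaining (P,Q) ∈ {(0,0); (0,1); (1,0); (1,1)} — 4.
  R=0, S=0: remaining (P,Q) ∈ {(1,0); (1,1)} — 2.
Total: 2 + 2 + 4 + 2 = 10.

10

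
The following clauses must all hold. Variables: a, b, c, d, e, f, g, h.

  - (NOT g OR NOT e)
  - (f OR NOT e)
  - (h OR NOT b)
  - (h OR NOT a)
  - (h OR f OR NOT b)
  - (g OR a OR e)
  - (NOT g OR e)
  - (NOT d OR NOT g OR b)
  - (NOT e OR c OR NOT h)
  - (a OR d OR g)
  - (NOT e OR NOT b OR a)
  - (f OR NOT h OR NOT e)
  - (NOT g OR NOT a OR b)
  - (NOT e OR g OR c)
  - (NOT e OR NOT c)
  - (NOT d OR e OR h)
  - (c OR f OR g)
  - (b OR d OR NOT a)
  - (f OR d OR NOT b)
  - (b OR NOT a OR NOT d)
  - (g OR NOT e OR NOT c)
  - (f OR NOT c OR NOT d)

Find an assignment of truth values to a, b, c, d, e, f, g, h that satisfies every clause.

a=True, b=True, c=False, d=False, e=False, f=True, g=False, h=True

Check each clause:
  1. (NOT g OR NOT e) — NOT g is true.
  2. (f OR NOT e) — NOT e is true.
  3. (h OR NOT b) — h is true.
  4. (NOT a OR h) — h is true.
  5. (h OR NOT b OR f) — h is true.
  6. (g OR e OR a) — a is true.
  7. (NOT g OR e) — NOT g is true.
  8. (NOT g OR NOT d OR b) — NOT g is true.
  9. (NOT h OR NOT e OR c) — NOT e is true.
  10. (a OR g OR d) — a is true.
  11. (NOT e OR NOT b OR a) — a is true.
  12. (NOT e OR NOT h OR f) — NOT e is true.
  13. (NOT a OR NOT g OR b) — NOT g is true.
  14. (NOT e OR g OR c) — NOT e is true.
  15. (NOT c OR NOT e) — NOT e is true.
  16. (NOT d OR h OR e) — h is true.
  17. (f OR c OR g) — f is true.
  18. (NOT a OR d OR b) — b is true.
  19. (NOT b OR f OR d) — f is true.
  20. (NOT a OR b OR NOT d) — b is true.
  21. (NOT c OR g OR NOT e) — NOT e is true.
  22. (NOT d OR f OR NOT c) — NOT d is true.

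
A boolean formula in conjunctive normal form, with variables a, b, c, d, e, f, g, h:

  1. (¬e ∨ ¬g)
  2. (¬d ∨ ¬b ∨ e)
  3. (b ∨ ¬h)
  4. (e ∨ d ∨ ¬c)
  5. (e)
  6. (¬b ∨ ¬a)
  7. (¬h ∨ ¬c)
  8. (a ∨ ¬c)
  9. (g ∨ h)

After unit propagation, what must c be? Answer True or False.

(e) stands alone — e = True.
From (¬e ∨ ¬g) and e = True: g = False.
(h ∨ g) with g = False leaves only h, so h = True.
From (¬h ∨ b) and h = True: b = True.
(¬b ∨ ¬a): since b = True, the clause reduces to (¬a). a = False.
(¬h ∨ ¬c): since h = True, the clause reduces to (¬c). c = False.

False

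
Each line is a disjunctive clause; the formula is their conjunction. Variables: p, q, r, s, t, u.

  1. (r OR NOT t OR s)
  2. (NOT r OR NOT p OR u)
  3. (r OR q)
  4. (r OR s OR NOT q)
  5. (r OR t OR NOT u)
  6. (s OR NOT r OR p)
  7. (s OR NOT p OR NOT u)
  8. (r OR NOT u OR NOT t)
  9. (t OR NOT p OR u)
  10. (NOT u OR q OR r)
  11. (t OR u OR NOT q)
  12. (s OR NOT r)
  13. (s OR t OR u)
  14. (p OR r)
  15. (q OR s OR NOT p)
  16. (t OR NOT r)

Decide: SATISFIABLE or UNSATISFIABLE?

SATISFIABLE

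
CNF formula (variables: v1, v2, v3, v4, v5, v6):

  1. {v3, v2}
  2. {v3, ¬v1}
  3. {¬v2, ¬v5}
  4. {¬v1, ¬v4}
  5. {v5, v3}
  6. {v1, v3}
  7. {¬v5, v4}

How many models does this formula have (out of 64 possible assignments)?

14

Case analysis on v3 and v1:
  v3=T, v1=T: remaining (v2,v4,v5,v6) ∈ {(F,F,F,F); (F,F,F,T); (T,F,F,F); (T,F,F,T)} — 4.
  v3=T, v1=F: v6 free; 5 ways for (v2,v4,v5) × 2^1 = 10.
  v3=F, v1=T: a clause becomes empty — 0.
  v3=F, v1=F: a clause becomes empty — 0.
Total: 4 + 10 + 0 + 0 = 14.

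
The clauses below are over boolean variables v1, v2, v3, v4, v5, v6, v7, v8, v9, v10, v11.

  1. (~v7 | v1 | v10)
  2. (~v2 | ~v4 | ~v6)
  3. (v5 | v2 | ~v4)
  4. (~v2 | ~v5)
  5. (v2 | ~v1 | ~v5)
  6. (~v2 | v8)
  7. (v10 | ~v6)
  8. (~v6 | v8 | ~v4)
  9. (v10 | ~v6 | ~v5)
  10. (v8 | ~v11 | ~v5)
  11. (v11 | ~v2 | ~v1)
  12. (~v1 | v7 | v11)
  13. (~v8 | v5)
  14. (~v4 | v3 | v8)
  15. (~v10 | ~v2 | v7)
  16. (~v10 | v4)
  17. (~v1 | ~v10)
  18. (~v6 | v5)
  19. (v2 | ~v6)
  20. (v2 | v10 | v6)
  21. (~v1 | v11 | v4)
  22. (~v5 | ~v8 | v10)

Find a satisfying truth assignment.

v1 = 0, v2 = 0, v3 = 0, v4 = 1, v5 = 1, v6 = 0, v7 = 0, v8 = 1, v9 = 1, v10 = 1, v11 = 1

Check each clause:
  1. (v10 | v1 | ~v7) — ~v7 is true.
  2. (~v4 | ~v2 | ~v6) — ~v6 is true.
  3. (v5 | v2 | ~v4) — v5 is true.
  4. (~v5 | ~v2) — ~v2 is true.
  5. (v2 | ~v1 | ~v5) — ~v1 is true.
  6. (v8 | ~v2) — v8 is true.
  7. (~v6 | v10) — v10 is true.
  8. (~v6 | ~v4 | v8) — v8 is true.
  9. (~v5 | v10 | ~v6) — ~v6 is true.
  10. (~v5 | v8 | ~v11) — v8 is true.
  11. (v11 | ~v2 | ~v1) — v11 is true.
  12. (v7 | v11 | ~v1) — v11 is true.
  13. (~v8 | v5) — v5 is true.
  14. (v8 | ~v4 | v3) — v8 is true.
  15. (v7 | ~v10 | ~v2) — ~v2 is true.
  16. (v4 | ~v10) — v4 is true.
  17. (~v10 | ~v1) — ~v1 is true.
  18. (~v6 | v5) — ~v6 is true.
  19. (v2 | ~v6) — ~v6 is true.
  20. (v6 | v2 | v10) — v10 is true.
  21. (v4 | ~v1 | v11) — v11 is true.
  22. (~v5 | ~v8 | v10) — v10 is true.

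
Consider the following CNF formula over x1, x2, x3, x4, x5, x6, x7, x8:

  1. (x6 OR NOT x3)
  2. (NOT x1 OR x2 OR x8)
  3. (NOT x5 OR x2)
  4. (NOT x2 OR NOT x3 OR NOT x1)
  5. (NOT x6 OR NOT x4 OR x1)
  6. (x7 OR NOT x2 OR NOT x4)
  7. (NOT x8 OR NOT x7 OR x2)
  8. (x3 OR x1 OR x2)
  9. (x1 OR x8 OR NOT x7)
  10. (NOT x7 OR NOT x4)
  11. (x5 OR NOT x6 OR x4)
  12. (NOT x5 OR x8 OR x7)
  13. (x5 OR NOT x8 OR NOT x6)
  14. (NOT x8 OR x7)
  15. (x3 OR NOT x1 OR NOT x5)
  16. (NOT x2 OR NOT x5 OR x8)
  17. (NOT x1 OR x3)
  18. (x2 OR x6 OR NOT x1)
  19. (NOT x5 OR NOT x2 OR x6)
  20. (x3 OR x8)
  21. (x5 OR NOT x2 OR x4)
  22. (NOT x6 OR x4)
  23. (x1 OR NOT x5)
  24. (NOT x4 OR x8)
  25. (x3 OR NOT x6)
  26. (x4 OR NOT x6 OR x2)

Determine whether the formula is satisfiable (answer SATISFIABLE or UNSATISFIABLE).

x2 = True:
  x5 = True:
    propagation gives x8=True, x7=True, x4=False, x6=True; an empty clause results — contradiction.
  x5 = False:
    propagation gives x4=True, x7=True; an empty clause results — contradiction.
x2 = False:
  x6 = True:
    propagation gives x4=True, x1=True, x8=True; an empty clause results — contradiction.
  x6 = False:
    propagation gives x3=False, x1=True; an empty clause results — contradiction.
Every branch closes, so no satisfying assignment exists.

UNSATISFIABLE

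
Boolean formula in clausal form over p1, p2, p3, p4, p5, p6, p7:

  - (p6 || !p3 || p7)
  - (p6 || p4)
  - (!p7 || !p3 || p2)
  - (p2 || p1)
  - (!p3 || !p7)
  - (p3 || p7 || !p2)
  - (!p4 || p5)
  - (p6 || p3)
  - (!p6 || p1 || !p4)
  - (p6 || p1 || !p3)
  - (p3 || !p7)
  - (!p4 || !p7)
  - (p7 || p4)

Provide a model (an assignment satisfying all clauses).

p1=True  p2=False  p3=True  p4=True  p5=True  p6=True  p7=False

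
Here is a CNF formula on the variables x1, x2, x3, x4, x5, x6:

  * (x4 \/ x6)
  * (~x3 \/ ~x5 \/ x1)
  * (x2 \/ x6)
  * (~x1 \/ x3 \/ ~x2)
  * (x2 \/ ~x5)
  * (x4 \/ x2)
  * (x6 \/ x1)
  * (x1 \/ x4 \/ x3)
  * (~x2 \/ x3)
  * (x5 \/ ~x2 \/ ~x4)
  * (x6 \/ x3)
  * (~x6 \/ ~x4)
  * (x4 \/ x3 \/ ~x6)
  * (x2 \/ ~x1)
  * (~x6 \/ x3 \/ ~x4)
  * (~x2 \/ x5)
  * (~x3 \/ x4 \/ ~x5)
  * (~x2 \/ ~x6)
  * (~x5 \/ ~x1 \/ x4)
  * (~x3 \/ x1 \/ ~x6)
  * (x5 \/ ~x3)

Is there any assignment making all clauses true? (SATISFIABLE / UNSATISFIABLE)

Set x1 = True and propagate.
  then x2 is forced to True.
  then x3 is forced to True.
  then x5 is forced to True.
  then x4 is forced to True.
  then x6 is forced to False.
So x1=T, x2=T, x3=T, x4=T, x5=T, x6=F is a satisfying assignment.

SATISFIABLE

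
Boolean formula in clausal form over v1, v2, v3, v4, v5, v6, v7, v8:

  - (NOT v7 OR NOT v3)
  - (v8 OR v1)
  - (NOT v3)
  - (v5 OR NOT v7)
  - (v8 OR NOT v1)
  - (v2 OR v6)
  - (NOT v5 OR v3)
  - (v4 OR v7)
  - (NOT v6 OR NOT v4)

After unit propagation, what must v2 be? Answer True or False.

True

Unit clause (NOT v3) sets v3 = False.
(NOT v5 OR v3): since v3 = False, the clause reduces to (NOT v5). v5 = False.
(NOT v7 OR v5) with v5 = False leaves only NOT v7, so v7 = False.
From (v7 OR v4) and v7 = False: v4 = True.
(NOT v4 OR NOT v6) with v4 = True leaves only NOT v6, so v6 = False.
From (v6 OR v2) and v6 = False: v2 = True.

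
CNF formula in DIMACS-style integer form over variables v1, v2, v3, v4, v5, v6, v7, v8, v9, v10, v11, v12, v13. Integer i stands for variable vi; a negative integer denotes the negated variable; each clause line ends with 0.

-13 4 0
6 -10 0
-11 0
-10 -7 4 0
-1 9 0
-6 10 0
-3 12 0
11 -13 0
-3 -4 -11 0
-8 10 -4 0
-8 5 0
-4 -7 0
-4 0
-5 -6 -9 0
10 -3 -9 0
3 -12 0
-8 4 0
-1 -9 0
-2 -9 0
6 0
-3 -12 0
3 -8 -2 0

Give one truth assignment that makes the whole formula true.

v1=False, v2=True, v3=False, v4=False, v5=False, v6=True, v7=False, v8=False, v9=False, v10=True, v11=False, v12=False, v13=False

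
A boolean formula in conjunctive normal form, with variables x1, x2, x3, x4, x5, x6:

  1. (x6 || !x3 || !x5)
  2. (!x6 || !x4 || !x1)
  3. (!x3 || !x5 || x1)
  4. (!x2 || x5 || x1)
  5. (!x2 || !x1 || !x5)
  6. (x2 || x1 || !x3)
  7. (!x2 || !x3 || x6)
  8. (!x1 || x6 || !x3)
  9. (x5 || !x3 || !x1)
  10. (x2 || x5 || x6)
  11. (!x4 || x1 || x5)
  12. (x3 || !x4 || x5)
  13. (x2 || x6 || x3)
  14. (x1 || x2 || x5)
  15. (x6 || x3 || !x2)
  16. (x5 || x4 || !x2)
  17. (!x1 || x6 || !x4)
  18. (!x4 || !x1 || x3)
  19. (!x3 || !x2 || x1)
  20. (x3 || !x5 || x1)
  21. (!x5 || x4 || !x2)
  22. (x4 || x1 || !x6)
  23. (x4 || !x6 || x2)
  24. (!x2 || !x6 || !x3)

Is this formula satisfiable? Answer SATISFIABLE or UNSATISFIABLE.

UNSATISFIABLE

x1 = True:
  x6 = True:
    propagation gives x4=False, x2=True, x5=False; an empty clause results — contradiction.
  x6 = False:
    propagation gives x3=False, x2=True; an empty clause results — contradiction.
x1 = False:
  x2 = True:
    propagation gives x5=True, x3=False; an empty clause results — contradiction.
  x2 = False:
    propagation gives x3=False, x6=True, x5=True; an empty clause results — contradiction.
Every branch closes, so no satisfying assignment exists.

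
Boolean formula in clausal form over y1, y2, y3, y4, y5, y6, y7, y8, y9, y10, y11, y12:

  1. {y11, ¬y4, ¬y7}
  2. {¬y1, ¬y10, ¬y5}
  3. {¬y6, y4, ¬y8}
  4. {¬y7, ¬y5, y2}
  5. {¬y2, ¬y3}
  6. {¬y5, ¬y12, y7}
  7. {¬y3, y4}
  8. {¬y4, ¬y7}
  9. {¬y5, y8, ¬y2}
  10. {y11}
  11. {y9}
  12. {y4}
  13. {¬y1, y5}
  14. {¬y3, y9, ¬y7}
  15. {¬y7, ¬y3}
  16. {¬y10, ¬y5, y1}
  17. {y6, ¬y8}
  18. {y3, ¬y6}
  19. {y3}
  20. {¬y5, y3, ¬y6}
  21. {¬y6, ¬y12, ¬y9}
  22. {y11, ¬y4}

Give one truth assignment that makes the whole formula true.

y1 = 0, y2 = 0, y3 = 1, y4 = 1, y5 = 0, y6 = 1, y7 = 0, y8 = 1, y9 = 1, y10 = 1, y11 = 1, y12 = 0

Check each clause:
  1. {y11, ¬y4, ¬y7} — ¬y7 is true.
  2. {¬y10, ¬y1, ¬y5} — ¬y5 is true.
  3. {¬y8, ¬y6, y4} — y4 is true.
  4. {¬y5, y2, ¬y7} — ¬y7 is true.
  5. {¬y3, ¬y2} — ¬y2 is true.
  6. {¬y12, y7, ¬y5} — ¬y5 is true.
  7. {¬y3, y4} — y4 is true.
  8. {¬y4, ¬y7} — ¬y7 is true.
  9. {y8, ¬y2, ¬y5} — y8 is true.
  10. {y11} — y11 is true.
  11. {y9} — y9 is true.
  12. {y4} — y4 is true.
  13. {y5, ¬y1} — ¬y1 is true.
  14. {¬y3, ¬y7, y9} — y9 is true.
  15. {¬y7, ¬y3} — ¬y7 is true.
  16. {¬y10, y1, ¬y5} — ¬y5 is true.
  17. {y6, ¬y8} — y6 is true.
  18. {y3, ¬y6} — y3 is true.
  19. {y3} — y3 is true.
  20. {¬y5, y3, ¬y6} — y3 is true.
  21. {¬y12, ¬y6, ¬y9} — ¬y12 is true.
  22. {y11, ¬y4} — y11 is true.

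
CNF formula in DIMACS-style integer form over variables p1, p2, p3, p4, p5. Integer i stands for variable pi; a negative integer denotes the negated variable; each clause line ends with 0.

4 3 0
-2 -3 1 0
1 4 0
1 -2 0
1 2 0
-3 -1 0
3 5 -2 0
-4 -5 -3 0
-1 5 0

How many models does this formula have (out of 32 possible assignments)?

2

The models are:
  p1=1 p2=0 p3=0 p4=1 p5=1
  p1=1 p2=1 p3=0 p4=1 p5=1
That's 2 in total.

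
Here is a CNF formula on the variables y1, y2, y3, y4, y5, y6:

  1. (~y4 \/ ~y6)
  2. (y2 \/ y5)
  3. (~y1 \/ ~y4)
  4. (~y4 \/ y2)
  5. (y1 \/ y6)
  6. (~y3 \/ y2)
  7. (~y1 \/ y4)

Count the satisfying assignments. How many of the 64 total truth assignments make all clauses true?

The models are:
  y1=0 y2=0 y3=0 y4=0 y5=1 y6=1
  y1=0 y2=1 y3=0 y4=0 y5=0 y6=1
  y1=0 y2=1 y3=0 y4=0 y5=1 y6=1
  y1=0 y2=1 y3=1 y4=0 y5=0 y6=1
  y1=0 y2=1 y3=1 y4=0 y5=1 y6=1
Count: 5.

5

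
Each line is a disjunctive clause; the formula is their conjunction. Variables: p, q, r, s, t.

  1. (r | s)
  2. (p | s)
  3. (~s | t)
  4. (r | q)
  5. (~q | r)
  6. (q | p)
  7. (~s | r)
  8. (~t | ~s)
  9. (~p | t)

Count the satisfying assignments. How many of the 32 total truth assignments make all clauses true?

2

The models are:
  p=1 q=0 r=1 s=0 t=1
  p=1 q=1 r=1 s=0 t=1
Count: 2.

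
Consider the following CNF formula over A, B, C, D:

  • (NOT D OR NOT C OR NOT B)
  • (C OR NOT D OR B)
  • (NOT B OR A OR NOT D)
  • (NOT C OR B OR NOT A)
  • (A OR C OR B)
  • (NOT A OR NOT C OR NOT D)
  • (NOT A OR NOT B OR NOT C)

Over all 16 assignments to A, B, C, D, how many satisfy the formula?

Satisfying assignments:
  A=0 B=0 C=1 D=0
  A=0 B=0 C=1 D=1
  A=0 B=1 C=0 D=0
  A=0 B=1 C=1 D=0
  A=1 B=0 C=0 D=0
  A=1 B=1 C=0 D=0
  A=1 B=1 C=0 D=1
That's 7 in total.

7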